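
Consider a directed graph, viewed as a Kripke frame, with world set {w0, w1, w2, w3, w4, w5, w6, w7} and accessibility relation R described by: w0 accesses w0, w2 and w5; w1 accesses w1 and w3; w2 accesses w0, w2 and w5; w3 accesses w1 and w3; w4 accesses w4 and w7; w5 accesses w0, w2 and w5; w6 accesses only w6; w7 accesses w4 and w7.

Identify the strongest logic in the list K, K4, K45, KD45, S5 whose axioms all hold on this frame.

Transitive (axiom 4): yes — every two-step R-path is closed by a direct edge.
Euclidean (axiom 5): yes — any two successors of a common world are R-related.
Serial (axiom D): yes — every world has a successor (e.g. w0 R w0).
Reflexive (axiom T): yes — every world is R-related to itself.
So F validates K, K4, K45, KD45, S5. The strongest is S5.

S5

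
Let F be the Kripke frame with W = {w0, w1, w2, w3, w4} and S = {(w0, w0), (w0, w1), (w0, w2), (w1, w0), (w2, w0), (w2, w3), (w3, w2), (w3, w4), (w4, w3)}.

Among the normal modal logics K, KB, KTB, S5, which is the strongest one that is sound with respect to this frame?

Symmetric (axiom B): yes — every pair in S has its reverse in S.
Reflexive (axiom T): no — w1 is not related to itself.
Euclidean (axiom 5): no — w0 S w1 and w0 S w2, but not w1 S w2.
So F validates K, KB; KTB would additionally require S to be reflexive. The strongest is KB.

KB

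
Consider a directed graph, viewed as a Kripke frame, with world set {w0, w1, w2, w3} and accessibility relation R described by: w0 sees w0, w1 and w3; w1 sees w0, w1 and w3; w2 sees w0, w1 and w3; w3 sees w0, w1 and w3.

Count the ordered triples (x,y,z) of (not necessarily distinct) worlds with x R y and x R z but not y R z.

R is Euclidean; there are no such tuples.

0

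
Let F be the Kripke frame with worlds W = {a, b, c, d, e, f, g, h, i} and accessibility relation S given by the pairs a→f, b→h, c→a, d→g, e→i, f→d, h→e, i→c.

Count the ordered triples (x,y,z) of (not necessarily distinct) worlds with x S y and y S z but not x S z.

7

Enumerating: (a,f,d), (b,h,e), (c,a,f), (e,i,c), (f,d,g), (h,e,i), (i,c,a).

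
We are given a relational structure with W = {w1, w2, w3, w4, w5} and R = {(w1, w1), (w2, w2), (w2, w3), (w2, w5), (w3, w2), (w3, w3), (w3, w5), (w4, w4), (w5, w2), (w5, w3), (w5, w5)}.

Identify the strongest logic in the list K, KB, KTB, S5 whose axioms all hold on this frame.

S5

Symmetric (axiom B): yes — every pair in R has its reverse in R.
Reflexive (axiom T): yes — every world is R-related to itself.
Euclidean (axiom 5): yes — any two successors of a common world are R-related.
So F validates K, KB, KTB, S5. The strongest is S5.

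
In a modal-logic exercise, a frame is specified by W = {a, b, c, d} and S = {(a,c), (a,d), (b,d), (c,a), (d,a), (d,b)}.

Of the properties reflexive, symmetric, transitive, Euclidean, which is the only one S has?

Reflexive: no — a is not related to itself.
Symmetric: yes — every pair in S has its reverse in S.
Transitive: no — a S d and d S b, but not a S b.
Euclidean: no — a S c and a S d, but not c S d.
Only symmetric holds.

symmetric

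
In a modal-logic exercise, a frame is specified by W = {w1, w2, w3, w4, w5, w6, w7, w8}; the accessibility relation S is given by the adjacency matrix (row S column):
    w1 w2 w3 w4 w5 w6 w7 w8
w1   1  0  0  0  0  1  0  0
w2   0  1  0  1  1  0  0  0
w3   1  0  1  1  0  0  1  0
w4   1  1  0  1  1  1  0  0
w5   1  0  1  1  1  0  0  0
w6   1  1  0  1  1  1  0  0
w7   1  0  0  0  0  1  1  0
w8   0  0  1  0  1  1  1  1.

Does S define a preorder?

No

Reflexive: yes — every world is S-related to itself.
Transitive: no — w1 S w6 and w6 S w2, but not w1 S w2.
So S is not a preorder.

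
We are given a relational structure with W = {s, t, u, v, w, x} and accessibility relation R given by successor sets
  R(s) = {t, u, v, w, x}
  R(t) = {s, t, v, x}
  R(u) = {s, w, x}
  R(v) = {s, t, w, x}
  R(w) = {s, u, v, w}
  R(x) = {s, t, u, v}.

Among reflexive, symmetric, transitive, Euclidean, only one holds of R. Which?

Reflexive: no — s is not related to itself.
Symmetric: yes — every pair in R has its reverse in R.
Transitive: no — t R s and s R u, but not t R u.
Euclidean: no — s R t and s R u, but not t R u.
Only symmetric holds.

symmetric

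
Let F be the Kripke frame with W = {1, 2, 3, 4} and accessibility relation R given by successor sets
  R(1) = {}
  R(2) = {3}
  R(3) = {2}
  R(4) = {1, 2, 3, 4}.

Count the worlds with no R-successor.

1

Enumerating: 1.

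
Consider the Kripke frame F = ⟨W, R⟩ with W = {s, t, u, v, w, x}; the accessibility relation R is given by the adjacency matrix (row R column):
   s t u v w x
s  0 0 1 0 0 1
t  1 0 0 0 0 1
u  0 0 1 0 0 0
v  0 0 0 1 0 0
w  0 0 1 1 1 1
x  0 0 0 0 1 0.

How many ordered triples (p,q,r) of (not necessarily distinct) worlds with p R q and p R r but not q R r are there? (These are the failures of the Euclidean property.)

Enumerating: (s,u,x), (s,x,u), (s,x,x), (t,s,s), (t,x,s), (t,x,x), (w,u,v), (w,u,w), (w,u,x), (w,v,u), (w,v,w), (w,v,x), (w,x,u), (w,x,v), (w,x,x).

15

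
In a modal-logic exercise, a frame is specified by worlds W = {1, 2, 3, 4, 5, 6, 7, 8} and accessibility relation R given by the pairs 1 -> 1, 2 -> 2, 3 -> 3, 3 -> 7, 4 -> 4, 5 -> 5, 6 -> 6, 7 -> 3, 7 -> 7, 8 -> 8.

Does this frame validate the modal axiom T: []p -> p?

Yes

By correspondence theory, T is valid on a frame iff R is reflexive.
Reflexive: yes — every world is R-related to itself.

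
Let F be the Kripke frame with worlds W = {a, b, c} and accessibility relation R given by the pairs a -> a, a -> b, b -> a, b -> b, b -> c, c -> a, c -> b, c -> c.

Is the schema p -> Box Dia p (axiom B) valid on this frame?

By correspondence theory, B is valid on a frame iff R is symmetric.
Symmetric: no — c R a but not a R c.

No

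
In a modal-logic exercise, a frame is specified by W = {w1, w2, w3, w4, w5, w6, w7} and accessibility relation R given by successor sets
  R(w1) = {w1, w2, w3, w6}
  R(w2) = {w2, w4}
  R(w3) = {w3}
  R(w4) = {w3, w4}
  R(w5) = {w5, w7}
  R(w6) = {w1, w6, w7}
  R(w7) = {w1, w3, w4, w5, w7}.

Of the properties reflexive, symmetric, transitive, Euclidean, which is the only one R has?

reflexive

Reflexive: yes — every world is R-related to itself.
Symmetric: no — w1 R w2 but not w2 R w1.
Transitive: no — w1 R w2 and w2 R w4, but not w1 R w4.
Euclidean: no — w1 R w2 and w1 R w3, but not w2 R w3.
Only reflexive holds.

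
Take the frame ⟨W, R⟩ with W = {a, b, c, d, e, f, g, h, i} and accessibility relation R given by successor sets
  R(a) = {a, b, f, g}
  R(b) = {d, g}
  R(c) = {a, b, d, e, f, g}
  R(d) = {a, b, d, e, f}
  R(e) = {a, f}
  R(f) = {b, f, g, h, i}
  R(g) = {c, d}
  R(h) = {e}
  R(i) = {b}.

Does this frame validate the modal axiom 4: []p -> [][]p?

The schema 4 characterises exactly the transitive frames.
Transitive: no — a R b and b R d, but not a R d.

No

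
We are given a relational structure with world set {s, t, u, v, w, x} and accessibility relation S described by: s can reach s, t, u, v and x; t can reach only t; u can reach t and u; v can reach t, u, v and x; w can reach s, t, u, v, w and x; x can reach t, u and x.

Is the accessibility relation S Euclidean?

No

Euclidean: no — s S t and s S u, but not t S u.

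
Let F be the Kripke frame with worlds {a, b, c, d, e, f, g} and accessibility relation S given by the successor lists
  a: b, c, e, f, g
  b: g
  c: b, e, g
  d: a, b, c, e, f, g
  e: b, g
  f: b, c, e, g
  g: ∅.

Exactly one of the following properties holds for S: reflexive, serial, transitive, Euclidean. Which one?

transitive

Reflexive: no — a is not related to itself.
Serial: no — g has no S-successor.
Transitive: yes — every two-step S-path is closed by a direct edge.
Euclidean: no — a S b and a S c, but not b S c.
Only transitive holds.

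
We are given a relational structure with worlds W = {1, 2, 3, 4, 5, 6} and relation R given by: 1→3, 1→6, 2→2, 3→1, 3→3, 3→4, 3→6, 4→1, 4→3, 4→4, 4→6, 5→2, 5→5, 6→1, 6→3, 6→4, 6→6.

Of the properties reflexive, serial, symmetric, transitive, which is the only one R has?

serial

Reflexive: no — 1 is not related to itself.
Serial: yes — every world has a successor (e.g. 1 R 3).
Symmetric: no — 4 R 1 but not 1 R 4.
Transitive: no — 1 R 3 and 3 R 4, but not 1 R 4.
Only serial holds.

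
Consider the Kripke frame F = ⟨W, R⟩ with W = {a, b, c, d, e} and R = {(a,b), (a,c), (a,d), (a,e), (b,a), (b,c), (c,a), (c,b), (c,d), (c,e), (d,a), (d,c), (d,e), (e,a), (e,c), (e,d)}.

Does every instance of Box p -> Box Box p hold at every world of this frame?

Axiom 4 corresponds to the accessibility relation being transitive.
Transitive: no — b R a and a R d, but not b R d.

No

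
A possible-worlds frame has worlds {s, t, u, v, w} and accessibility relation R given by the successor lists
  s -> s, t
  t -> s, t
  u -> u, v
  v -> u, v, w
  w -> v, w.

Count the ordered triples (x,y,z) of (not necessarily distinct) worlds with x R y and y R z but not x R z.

Enumerating: (u,v,w), (w,v,u).

2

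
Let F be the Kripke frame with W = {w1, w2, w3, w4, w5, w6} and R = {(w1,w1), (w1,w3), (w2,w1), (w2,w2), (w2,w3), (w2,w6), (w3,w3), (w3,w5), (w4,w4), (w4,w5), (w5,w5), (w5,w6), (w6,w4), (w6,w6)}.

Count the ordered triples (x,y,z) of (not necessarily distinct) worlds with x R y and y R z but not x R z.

7

Enumerating: (w1,w3,w5), (w2,w3,w5), (w2,w6,w4), (w3,w5,w6), (w4,w5,w6), (w5,w6,w4), (w6,w4,w5).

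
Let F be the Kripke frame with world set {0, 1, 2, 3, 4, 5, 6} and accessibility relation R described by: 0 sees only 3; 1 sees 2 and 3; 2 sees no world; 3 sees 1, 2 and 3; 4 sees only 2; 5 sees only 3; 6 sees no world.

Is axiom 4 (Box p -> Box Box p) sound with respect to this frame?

No

Axiom 4 corresponds to the accessibility relation being transitive.
Transitive: no — 0 R 3 and 3 R 1, but not 0 R 1.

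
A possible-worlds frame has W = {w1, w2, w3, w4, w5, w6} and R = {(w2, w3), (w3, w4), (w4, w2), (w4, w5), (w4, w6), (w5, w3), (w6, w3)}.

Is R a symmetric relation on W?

Symmetric: no — w2 R w3 but not w3 R w2.

No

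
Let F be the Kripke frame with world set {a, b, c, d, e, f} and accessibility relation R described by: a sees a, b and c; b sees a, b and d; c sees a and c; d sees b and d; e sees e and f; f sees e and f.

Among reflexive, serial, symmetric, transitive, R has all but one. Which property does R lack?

transitive

Reflexive: yes — every world is R-related to itself.
Serial: yes — every world has a successor (e.g. a R a).
Symmetric: yes — every pair in R has its reverse in R.
Transitive: no — a R b and b R d, but not a R d.
Only transitive fails.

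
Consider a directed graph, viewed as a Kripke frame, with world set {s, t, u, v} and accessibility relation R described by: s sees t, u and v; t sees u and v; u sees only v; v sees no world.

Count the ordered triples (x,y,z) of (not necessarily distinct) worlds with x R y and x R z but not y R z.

Enumerating: (s,t,t), (s,u,t), (s,u,u), (s,v,t), (s,v,u), (s,v,v), (t,u,u), (t,v,u), (t,v,v), (u,v,v).

10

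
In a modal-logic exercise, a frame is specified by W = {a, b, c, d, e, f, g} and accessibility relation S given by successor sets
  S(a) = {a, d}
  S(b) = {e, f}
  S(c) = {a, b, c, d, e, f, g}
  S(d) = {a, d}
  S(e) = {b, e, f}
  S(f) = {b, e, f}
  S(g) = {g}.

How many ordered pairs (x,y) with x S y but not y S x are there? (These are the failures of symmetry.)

Enumerating: (c,a), (c,b), (c,d), (c,e), (c,f), (c,g).

6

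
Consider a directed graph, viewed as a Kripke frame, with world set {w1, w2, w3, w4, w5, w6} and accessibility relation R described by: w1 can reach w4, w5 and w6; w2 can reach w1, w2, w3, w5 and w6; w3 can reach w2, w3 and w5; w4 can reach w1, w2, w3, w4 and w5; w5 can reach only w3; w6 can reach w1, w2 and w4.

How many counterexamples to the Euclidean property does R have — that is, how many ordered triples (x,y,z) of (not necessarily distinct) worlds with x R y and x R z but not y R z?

Enumerating: (w1,w4,w6), (w1,w5,w4), (w1,w5,w5), (w1,w5,w6), (w1,w6,w5), (w1,w6,w6), (w2,w1,w1), (w2,w1,w2), (w2,w1,w3), (w2,w3,w1), (w2,w3,w6), (w2,w5,w1), … and 21 more.
Total: 33.

33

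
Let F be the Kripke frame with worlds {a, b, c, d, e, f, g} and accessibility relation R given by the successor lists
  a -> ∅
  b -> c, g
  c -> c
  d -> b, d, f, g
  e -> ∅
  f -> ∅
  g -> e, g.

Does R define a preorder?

Reflexive: no — a is not related to itself.
Transitive: no — b R g and g R e, but not b R e.
So R is not a preorder.

No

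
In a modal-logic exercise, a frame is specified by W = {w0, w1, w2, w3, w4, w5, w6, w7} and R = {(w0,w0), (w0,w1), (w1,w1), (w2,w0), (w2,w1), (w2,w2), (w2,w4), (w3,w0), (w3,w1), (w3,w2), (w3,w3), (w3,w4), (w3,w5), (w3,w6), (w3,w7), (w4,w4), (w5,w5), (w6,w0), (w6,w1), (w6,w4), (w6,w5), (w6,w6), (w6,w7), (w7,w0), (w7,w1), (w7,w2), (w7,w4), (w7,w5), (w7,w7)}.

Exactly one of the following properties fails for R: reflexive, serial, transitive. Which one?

transitive

Reflexive: yes — every world is R-related to itself.
Serial: yes — every world has a successor (e.g. w0 R w0).
Transitive: no — w6 R w7 and w7 R w2, but not w6 R w2.
Only transitive fails.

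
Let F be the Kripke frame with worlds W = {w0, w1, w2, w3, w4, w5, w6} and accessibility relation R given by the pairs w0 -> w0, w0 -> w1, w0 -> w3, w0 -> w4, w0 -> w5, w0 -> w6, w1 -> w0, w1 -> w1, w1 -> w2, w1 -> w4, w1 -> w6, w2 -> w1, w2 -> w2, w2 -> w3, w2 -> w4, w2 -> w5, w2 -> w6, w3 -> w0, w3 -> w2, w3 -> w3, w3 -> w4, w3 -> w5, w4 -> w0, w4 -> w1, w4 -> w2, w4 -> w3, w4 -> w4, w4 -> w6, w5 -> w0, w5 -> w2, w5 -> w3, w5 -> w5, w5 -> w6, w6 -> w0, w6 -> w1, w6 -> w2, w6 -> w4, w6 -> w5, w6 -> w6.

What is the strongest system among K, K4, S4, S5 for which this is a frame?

Transitive (axiom 4): no — w0 R w1 and w1 R w2, but not w0 R w2.
Reflexive (axiom T): yes — every world is R-related to itself.
Euclidean (axiom 5): no — w0 R w1 and w0 R w3, but not w1 R w3.
So F validates K; K4 would additionally require R to be transitive. The strongest is K.

K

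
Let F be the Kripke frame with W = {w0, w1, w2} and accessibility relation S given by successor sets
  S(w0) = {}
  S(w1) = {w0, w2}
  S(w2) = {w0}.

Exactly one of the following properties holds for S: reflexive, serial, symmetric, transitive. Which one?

Reflexive: no — w0 is not related to itself.
Serial: no — w0 has no S-successor.
Symmetric: no — w1 S w0 but not w0 S w1.
Transitive: yes — every two-step S-path is closed by a direct edge.
Only transitive holds.

transitive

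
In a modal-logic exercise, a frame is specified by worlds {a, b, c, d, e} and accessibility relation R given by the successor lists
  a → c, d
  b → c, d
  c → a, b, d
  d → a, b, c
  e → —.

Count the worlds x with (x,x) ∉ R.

5

Enumerating: a, b, c, d, e.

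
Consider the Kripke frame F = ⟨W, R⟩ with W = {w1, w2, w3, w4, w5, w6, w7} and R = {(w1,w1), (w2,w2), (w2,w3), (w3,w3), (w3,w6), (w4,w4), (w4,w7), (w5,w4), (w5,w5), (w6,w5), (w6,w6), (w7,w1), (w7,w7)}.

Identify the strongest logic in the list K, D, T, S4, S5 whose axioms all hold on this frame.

T

Serial (axiom D): yes — every world has a successor (e.g. w1 R w1).
Reflexive (axiom T): yes — every world is R-related to itself.
Transitive (axiom 4): no — w2 R w3 and w3 R w6, but not w2 R w6.
Euclidean (axiom 5): no — w2 R w3 and w2 R w2, but not w3 R w2.
So F validates K, D, T; S4 would additionally require R to be transitive. The strongest is T.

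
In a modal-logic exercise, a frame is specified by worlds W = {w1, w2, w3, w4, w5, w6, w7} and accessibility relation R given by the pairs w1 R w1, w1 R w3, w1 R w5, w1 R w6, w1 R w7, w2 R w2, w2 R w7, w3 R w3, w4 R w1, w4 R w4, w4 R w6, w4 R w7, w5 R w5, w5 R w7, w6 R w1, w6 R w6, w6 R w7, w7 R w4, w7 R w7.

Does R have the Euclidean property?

Euclidean: no — w1 R w3 and w1 R w5, but not w3 R w5.

No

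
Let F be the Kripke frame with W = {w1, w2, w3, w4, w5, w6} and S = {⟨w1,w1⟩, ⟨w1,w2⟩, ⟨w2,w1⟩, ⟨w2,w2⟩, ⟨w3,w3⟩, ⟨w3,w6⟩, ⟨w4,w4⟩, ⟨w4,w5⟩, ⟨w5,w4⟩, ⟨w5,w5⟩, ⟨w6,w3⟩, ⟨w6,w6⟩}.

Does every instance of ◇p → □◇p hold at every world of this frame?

Axiom 5 corresponds to the accessibility relation being Euclidean.
Euclidean: yes — any two successors of a common world are S-related.

Yes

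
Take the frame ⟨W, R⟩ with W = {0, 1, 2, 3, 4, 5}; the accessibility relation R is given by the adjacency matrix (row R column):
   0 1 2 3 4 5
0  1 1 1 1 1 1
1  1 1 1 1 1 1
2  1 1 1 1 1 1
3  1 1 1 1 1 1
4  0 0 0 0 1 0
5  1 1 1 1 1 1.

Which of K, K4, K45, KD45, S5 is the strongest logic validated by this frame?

K4

Transitive (axiom 4): yes — every two-step R-path is closed by a direct edge.
Euclidean (axiom 5): no — 0 R 4 and 0 R 1, but not 4 R 1.
Serial (axiom D): yes — every world has a successor (e.g. 0 R 0).
Reflexive (axiom T): yes — every world is R-related to itself.
So F validates K, K4; K45 would additionally require R to be Euclidean. The strongest is K4.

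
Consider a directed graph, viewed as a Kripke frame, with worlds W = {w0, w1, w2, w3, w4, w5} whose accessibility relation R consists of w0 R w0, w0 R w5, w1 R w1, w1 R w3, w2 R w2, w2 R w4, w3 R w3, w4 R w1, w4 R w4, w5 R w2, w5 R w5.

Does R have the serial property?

Yes

Serial: yes — every world has a successor (e.g. w0 R w0).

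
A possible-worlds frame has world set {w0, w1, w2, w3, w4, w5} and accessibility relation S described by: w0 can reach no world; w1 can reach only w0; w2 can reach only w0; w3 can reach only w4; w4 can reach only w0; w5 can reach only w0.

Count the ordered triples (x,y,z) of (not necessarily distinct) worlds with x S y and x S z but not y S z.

5

Enumerating: (w1,w0,w0), (w2,w0,w0), (w3,w4,w4), (w4,w0,w0), (w5,w0,w0).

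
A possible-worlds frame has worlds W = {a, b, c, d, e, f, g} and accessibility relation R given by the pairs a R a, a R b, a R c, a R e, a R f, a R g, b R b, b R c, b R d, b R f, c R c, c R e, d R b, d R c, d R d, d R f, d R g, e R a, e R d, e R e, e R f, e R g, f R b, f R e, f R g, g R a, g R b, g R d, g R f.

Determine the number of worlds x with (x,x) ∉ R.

2

Enumerating: f, g.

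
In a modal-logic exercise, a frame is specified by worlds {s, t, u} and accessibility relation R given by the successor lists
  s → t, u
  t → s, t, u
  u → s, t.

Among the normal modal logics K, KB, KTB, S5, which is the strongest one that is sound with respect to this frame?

Symmetric (axiom B): yes — every pair in R has its reverse in R.
Reflexive (axiom T): no — s is not related to itself.
Euclidean (axiom 5): no — s R u and s R u, but not u R u.
So F validates K, KB; KTB would additionally require R to be reflexive. The strongest is KB.

KB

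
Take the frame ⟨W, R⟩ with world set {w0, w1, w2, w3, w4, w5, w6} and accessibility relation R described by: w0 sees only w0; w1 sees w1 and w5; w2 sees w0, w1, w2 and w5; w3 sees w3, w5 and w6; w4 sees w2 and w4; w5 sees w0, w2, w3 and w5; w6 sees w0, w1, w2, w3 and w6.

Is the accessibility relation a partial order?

Reflexive: yes — every world is R-related to itself.
Transitive: no — w1 R w5 and w5 R w0, but not w1 R w0.
Antisymmetric: no — w2 R w5 and w5 R w2 with w2 ≠ w5.
So R is not a partial order.

No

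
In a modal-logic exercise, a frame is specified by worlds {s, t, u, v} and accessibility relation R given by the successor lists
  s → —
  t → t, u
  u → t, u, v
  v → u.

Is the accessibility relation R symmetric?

Symmetric: yes — every pair in R has its reverse in R.

Yes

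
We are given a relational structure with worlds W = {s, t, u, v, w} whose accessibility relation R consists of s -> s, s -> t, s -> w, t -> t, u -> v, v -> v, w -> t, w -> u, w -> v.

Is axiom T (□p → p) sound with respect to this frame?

The schema T characterises exactly the reflexive frames.
Reflexive: no — u is not related to itself.

No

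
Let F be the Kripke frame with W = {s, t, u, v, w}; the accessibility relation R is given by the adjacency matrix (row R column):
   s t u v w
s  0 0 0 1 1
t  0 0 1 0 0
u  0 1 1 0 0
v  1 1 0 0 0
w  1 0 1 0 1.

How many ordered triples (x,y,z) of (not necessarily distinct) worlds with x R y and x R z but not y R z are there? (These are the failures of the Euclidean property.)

Enumerating: (s,v,v), (s,v,w), (s,w,v), (u,t,t), (v,s,s), (v,s,t), (v,t,s), (v,t,t), (w,s,s), (w,s,u), (w,u,s), (w,u,w).

12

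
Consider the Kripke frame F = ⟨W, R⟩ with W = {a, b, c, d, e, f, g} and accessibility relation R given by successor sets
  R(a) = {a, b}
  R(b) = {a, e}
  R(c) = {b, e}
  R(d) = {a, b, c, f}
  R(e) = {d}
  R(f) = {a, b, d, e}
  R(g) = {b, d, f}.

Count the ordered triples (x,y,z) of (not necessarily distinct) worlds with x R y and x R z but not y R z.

Enumerating: (a,b,b), (b,a,e), (b,e,a), (b,e,e), (c,b,b), (c,e,b), (c,e,e), (d,a,c), (d,a,f), (d,b,b), (d,b,c), (d,b,f), … and 20 more.
Total: 32.

32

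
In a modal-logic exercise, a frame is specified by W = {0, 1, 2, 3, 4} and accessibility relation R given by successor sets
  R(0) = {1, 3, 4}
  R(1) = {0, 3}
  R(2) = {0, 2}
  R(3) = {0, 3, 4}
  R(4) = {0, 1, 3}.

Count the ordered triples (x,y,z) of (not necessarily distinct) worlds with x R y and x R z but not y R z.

Enumerating: (0,1,1), (0,1,4), (0,3,1), (0,4,4), (1,0,0), (2,0,0), (2,0,2), (3,0,0), (3,4,4), (4,0,0), (4,1,1), (4,3,1).

12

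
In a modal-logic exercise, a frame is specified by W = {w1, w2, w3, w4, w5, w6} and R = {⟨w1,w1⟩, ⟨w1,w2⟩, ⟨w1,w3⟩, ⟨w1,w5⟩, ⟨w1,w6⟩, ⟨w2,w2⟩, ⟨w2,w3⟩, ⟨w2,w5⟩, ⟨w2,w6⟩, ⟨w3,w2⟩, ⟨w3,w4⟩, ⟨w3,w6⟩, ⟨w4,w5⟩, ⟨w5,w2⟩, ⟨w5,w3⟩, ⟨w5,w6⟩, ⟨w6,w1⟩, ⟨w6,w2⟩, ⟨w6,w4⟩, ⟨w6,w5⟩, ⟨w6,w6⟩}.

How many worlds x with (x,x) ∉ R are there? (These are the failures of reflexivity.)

3

Enumerating: w3, w4, w5.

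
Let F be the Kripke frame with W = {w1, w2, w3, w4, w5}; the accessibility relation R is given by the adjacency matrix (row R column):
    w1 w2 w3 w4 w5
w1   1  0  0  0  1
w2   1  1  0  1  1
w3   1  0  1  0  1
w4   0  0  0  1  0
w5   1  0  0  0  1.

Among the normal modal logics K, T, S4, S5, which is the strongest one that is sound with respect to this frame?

S4

Reflexive (axiom T): yes — every world is R-related to itself.
Transitive (axiom 4): yes — every two-step R-path is closed by a direct edge.
Euclidean (axiom 5): no — w2 R w1 and w2 R w4, but not w1 R w4.
So F validates K, T, S4; S5 would additionally require R to be Euclidean. The strongest is S4.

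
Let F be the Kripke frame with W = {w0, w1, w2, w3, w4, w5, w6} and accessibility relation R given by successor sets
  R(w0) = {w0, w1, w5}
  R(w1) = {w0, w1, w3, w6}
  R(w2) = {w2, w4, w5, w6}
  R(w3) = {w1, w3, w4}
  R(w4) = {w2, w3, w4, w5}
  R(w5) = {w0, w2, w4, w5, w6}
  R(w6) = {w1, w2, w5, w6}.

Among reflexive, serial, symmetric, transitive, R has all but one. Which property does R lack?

transitive

Reflexive: yes — every world is R-related to itself.
Serial: yes — every world has a successor (e.g. w0 R w0).
Symmetric: yes — every pair in R has its reverse in R.
Transitive: no — w0 R w1 and w1 R w3, but not w0 R w3.
Only transitive fails.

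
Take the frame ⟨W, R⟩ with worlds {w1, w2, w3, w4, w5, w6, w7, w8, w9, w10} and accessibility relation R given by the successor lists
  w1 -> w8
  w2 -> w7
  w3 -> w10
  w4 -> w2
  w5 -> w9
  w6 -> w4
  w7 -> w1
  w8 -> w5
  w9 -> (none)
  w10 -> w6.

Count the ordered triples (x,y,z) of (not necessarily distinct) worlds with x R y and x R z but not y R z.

9

Enumerating: (w1,w8,w8), (w10,w6,w6), (w2,w7,w7), (w3,w10,w10), (w4,w2,w2), (w5,w9,w9), (w6,w4,w4), (w7,w1,w1), (w8,w5,w5).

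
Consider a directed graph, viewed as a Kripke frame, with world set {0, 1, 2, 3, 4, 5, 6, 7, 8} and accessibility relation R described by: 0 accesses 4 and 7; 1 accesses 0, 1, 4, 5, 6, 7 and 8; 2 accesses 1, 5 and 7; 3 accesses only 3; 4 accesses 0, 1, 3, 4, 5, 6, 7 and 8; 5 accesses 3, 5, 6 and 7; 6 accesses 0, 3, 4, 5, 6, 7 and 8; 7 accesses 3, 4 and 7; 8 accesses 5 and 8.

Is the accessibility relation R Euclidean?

No

Euclidean: no — 1 R 0 and 1 R 5, but not 0 R 5.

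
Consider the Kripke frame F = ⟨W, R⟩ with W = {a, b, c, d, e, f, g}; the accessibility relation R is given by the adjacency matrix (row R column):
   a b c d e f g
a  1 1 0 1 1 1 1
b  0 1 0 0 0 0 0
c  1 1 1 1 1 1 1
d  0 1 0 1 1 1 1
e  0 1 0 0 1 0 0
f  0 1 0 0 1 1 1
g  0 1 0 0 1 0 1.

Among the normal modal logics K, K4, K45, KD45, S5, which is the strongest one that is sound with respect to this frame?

Transitive (axiom 4): yes — every two-step R-path is closed by a direct edge.
Euclidean (axiom 5): no — a R b and a R d, but not b R d.
Serial (axiom D): yes — every world has a successor (e.g. a R a).
Reflexive (axiom T): yes — every world is R-related to itself.
So F validates K, K4; K45 would additionally require R to be Euclidean. The strongest is K4.

K4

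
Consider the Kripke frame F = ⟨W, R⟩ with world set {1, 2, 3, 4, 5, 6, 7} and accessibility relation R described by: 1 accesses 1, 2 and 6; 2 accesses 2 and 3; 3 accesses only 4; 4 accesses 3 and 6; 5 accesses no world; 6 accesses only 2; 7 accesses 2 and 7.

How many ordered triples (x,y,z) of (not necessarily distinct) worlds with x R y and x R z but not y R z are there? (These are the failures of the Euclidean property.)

Enumerating: (1,2,1), (1,2,6), (1,6,1), (1,6,6), (2,3,2), (2,3,3), (3,4,4), (4,3,3), (4,3,6), (4,6,3), (4,6,6), (7,2,7).

12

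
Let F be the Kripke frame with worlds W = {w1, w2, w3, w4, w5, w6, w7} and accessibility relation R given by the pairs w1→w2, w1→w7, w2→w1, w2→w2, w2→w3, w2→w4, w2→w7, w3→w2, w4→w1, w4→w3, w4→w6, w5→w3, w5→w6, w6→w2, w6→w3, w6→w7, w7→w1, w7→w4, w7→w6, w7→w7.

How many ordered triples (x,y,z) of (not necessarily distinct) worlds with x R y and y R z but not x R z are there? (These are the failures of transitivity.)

Enumerating: (w1,w2,w1), (w1,w2,w3), (w1,w2,w4), (w1,w7,w1), (w1,w7,w4), (w1,w7,w6), (w2,w4,w6), (w2,w7,w6), (w3,w2,w1), (w3,w2,w3), (w3,w2,w4), (w3,w2,w7), … and 17 more.
Total: 29.

29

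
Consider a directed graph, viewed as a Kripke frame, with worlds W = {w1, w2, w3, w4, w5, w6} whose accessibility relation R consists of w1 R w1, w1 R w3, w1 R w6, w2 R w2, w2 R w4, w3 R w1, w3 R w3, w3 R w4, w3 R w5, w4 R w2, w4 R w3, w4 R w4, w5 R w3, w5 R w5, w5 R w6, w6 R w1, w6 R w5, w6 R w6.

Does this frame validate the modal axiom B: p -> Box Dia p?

Yes

By correspondence theory, B is valid on a frame iff R is symmetric.
Symmetric: yes — every pair in R has its reverse in R.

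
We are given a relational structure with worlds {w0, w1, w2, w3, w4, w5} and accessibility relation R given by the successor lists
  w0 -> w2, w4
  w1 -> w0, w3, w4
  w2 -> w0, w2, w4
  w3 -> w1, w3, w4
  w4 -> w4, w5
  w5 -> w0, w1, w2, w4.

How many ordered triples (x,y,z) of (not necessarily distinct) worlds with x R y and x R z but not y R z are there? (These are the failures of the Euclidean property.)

21

Enumerating: (w0,w4,w2), (w1,w0,w0), (w1,w0,w3), (w1,w3,w0), (w1,w4,w0), (w1,w4,w3), (w2,w0,w0), (w2,w4,w0), (w2,w4,w2), (w3,w1,w1), (w3,w4,w1), (w3,w4,w3), … and 9 more.
Total: 21.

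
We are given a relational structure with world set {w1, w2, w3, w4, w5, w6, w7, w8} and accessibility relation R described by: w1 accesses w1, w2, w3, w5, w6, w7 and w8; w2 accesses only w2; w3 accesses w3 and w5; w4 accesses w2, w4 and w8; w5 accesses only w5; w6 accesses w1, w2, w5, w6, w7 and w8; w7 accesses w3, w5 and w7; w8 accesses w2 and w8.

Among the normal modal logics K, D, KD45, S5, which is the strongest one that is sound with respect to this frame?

D

Serial (axiom D): yes — every world has a successor (e.g. w1 R w1).
Euclidean (axiom 5): no — w1 R w2 and w1 R w3, but not w2 R w3.
Transitive (axiom 4): no — w6 R w1 and w1 R w3, but not w6 R w3.
Reflexive (axiom T): yes — every world is R-related to itself.
So F validates K, D; KD45 would additionally require R to be Euclidean and transitive. The strongest is D.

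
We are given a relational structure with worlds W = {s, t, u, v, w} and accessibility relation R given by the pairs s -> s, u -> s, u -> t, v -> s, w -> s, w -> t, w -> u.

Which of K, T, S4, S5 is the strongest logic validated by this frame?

K

Reflexive (axiom T): no — t is not related to itself.
Transitive (axiom 4): yes — every two-step R-path is closed by a direct edge.
Euclidean (axiom 5): no — u R s and u R t, but not s R t.
So F validates K; T would additionally require R to be reflexive. The strongest is K.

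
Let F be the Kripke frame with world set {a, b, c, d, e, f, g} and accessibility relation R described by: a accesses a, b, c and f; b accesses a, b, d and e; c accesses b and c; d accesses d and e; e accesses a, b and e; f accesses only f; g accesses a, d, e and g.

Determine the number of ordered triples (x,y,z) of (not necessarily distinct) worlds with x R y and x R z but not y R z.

Enumerating: (a,b,c), (a,b,f), (a,c,a), (a,c,f), (a,f,a), (a,f,b), (a,f,c), (b,a,d), (b,a,e), (b,d,a), (b,d,b), (b,e,d), … and 10 more.
Total: 22.

22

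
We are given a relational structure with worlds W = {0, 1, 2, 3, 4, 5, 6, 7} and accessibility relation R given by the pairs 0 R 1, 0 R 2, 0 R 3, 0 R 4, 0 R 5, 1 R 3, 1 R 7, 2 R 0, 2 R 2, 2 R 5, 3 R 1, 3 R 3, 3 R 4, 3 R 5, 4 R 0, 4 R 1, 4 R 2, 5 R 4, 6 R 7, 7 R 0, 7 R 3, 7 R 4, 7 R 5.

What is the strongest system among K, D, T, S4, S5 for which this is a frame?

Serial (axiom D): yes — every world has a successor (e.g. 0 R 1).
Reflexive (axiom T): no — 0 is not related to itself.
Transitive (axiom 4): no — 0 R 1 and 1 R 7, but not 0 R 7.
Euclidean (axiom 5): no — 0 R 1 and 0 R 2, but not 1 R 2.
So F validates K, D; T would additionally require R to be reflexive. The strongest is D.

D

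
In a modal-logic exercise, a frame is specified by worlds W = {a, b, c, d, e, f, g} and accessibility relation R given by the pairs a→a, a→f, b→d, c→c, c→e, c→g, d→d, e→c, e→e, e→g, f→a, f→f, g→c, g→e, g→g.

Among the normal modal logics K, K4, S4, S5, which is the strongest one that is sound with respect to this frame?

Transitive (axiom 4): yes — every two-step R-path is closed by a direct edge.
Reflexive (axiom T): no — b is not related to itself.
Euclidean (axiom 5): yes — any two successors of a common world are R-related.
So F validates K, K4; S4 would additionally require R to be reflexive. The strongest is K4.

K4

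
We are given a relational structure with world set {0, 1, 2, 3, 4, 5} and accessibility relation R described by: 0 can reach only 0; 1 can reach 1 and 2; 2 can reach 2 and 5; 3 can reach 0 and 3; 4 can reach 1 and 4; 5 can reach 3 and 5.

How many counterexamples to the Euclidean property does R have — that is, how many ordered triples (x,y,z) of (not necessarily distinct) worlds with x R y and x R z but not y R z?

5

Enumerating: (1,2,1), (2,5,2), (3,0,3), (4,1,4), (5,3,5).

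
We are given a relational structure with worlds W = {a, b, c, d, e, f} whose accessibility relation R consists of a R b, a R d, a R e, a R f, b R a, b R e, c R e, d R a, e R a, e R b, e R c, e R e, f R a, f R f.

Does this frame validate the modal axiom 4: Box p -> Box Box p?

No

The schema 4 characterises exactly the transitive frames.
Transitive: no — a R e and e R c, but not a R c.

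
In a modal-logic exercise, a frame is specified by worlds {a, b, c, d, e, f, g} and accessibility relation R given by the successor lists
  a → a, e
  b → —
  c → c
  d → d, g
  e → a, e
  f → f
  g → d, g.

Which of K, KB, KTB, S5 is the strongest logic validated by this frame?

KB

Symmetric (axiom B): yes — every pair in R has its reverse in R.
Reflexive (axiom T): no — b is not related to itself.
Euclidean (axiom 5): yes — any two successors of a common world are R-related.
So F validates K, KB; KTB would additionally require R to be reflexive. The strongest is KB.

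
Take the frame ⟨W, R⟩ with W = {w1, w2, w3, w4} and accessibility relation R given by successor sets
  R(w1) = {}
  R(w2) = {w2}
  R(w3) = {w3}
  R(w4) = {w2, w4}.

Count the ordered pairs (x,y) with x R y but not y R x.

Enumerating: (w4,w2).

1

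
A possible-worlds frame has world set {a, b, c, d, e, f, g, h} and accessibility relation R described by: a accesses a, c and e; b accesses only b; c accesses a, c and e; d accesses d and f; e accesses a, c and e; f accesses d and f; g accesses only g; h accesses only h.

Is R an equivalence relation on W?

Yes

Reflexive: yes — every world is R-related to itself.
Symmetric: yes — every pair in R has its reverse in R.
Transitive: yes — every two-step R-path is closed by a direct edge.
So R is an equivalence relation.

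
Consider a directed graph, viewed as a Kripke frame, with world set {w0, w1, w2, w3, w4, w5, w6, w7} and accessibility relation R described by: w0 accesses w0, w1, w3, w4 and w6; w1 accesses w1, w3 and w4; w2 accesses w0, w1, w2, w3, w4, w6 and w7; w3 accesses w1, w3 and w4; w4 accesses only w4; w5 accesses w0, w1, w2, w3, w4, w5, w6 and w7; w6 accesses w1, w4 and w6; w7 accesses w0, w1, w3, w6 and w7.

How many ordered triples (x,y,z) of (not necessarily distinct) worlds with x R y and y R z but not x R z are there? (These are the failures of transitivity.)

Enumerating: (w6,w1,w3), (w7,w0,w4), (w7,w1,w4), (w7,w3,w4), (w7,w6,w4).

5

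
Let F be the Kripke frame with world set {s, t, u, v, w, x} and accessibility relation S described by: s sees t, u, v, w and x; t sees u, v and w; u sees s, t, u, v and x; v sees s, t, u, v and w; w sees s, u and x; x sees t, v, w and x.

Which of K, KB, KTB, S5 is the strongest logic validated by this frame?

K

Symmetric (axiom B): no — s S t but not t S s.
Reflexive (axiom T): no — s is not related to itself.
Euclidean (axiom 5): no — s S t and s S x, but not t S x.
So F validates K; KB would additionally require S to be symmetric. The strongest is K.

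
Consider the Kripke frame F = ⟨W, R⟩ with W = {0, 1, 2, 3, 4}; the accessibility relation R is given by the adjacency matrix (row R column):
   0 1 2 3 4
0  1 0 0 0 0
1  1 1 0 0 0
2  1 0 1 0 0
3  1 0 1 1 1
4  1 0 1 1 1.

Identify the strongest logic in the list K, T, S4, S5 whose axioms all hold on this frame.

S4

Reflexive (axiom T): yes — every world is R-related to itself.
Transitive (axiom 4): yes — every two-step R-path is closed by a direct edge.
Euclidean (axiom 5): no — 3 R 0 and 3 R 2, but not 0 R 2.
So F validates K, T, S4; S5 would additionally require R to be Euclidean. The strongest is S4.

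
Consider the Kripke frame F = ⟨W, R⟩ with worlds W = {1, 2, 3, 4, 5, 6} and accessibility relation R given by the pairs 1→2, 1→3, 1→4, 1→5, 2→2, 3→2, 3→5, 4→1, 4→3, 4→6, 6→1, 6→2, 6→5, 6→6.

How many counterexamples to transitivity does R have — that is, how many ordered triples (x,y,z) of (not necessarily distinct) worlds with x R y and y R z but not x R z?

Enumerating: (1,4,1), (1,4,6), (4,1,2), (4,1,4), (4,1,5), (4,3,2), (4,3,5), (4,6,2), (4,6,5), (6,1,3), (6,1,4).

11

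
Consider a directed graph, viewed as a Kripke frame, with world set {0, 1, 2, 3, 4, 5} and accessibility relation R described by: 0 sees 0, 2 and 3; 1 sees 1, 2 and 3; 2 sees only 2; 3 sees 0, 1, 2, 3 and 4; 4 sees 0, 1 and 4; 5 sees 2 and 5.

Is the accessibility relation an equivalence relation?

Reflexive: yes — every world is R-related to itself.
Symmetric: no — 0 R 2 but not 2 R 0.
Transitive: no — 0 R 3 and 3 R 1, but not 0 R 1.
So R is not an equivalence relation.

No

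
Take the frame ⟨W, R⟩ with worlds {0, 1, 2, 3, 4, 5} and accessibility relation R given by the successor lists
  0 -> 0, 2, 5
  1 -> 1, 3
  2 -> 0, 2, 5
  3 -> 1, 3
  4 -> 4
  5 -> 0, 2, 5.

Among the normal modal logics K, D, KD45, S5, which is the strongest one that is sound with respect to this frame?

S5

Serial (axiom D): yes — every world has a successor (e.g. 0 R 0).
Euclidean (axiom 5): yes — any two successors of a common world are R-related.
Transitive (axiom 4): yes — every two-step R-path is closed by a direct edge.
Reflexive (axiom T): yes — every world is R-related to itself.
So F validates K, D, KD45, S5. The strongest is S5.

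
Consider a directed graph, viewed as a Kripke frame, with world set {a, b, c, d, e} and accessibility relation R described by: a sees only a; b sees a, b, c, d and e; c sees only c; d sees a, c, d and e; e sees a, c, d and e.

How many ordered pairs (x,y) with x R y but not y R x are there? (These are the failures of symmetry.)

Enumerating: (b,a), (b,c), (b,d), (b,e), (d,a), (d,c), (e,a), (e,c).

8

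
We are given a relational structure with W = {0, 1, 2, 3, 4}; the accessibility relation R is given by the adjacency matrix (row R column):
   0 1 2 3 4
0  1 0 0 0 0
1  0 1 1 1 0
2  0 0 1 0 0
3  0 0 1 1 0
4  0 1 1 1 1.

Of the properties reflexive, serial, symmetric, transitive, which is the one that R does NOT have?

Reflexive: yes — every world is R-related to itself.
Serial: yes — every world has a successor (e.g. 0 R 0).
Symmetric: no — 1 R 2 but not 2 R 1.
Transitive: yes — every two-step R-path is closed by a direct edge.
Only symmetric fails.

symmetric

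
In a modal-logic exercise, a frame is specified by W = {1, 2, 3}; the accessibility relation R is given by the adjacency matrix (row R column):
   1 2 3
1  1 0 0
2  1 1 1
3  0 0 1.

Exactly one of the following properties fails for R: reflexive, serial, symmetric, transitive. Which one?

Reflexive: yes — every world is R-related to itself.
Serial: yes — every world has a successor (e.g. 1 R 1).
Symmetric: no — 2 R 1 but not 1 R 2.
Transitive: yes — every two-step R-path is closed by a direct edge.
Only symmetric fails.

symmetric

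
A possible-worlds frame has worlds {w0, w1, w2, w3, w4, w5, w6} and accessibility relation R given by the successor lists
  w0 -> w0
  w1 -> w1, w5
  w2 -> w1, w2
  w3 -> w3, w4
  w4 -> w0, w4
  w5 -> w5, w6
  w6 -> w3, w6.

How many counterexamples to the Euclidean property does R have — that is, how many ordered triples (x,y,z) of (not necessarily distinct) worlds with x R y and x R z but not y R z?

6

Enumerating: (w1,w5,w1), (w2,w1,w2), (w3,w4,w3), (w4,w0,w4), (w5,w6,w5), (w6,w3,w6).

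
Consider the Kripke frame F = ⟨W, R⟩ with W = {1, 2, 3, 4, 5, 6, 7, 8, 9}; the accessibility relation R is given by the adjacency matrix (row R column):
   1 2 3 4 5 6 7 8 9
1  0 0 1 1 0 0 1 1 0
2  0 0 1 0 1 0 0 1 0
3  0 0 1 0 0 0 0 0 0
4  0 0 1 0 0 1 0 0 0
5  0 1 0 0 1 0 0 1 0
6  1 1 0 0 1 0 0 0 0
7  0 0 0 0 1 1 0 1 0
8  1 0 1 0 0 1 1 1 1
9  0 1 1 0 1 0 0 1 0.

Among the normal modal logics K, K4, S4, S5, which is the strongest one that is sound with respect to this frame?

K

Transitive (axiom 4): no — 1 R 4 and 4 R 6, but not 1 R 6.
Reflexive (axiom T): no — 1 is not related to itself.
Euclidean (axiom 5): no — 1 R 3 and 1 R 4, but not 3 R 4.
So F validates K; K4 would additionally require R to be transitive. The strongest is K.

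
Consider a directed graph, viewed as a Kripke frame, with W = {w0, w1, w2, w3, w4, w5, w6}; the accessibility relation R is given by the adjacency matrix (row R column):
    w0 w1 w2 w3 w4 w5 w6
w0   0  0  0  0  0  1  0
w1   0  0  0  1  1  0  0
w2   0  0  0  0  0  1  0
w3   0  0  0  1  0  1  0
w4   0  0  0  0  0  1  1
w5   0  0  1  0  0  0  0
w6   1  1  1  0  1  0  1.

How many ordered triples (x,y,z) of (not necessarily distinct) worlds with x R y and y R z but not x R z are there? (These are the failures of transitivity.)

Enumerating: (w0,w5,w2), (w1,w3,w5), (w1,w4,w5), (w1,w4,w6), (w2,w5,w2), (w3,w5,w2), (w4,w5,w2), (w4,w6,w0), (w4,w6,w1), (w4,w6,w2), (w4,w6,w4), (w5,w2,w5), (w6,w0,w5), (w6,w1,w3), (w6,w2,w5), (w6,w4,w5).

16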